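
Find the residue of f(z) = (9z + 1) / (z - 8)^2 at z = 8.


Step 1: Pole of order 2 at z = 8
Step 2: Res = lim d/dz [(z - 8)^2 * f(z)] as z -> 8
Step 3: (z - 8)^2 * f(z) = 9z + 1
Step 4: d/dz[9z + 1] = 9

9


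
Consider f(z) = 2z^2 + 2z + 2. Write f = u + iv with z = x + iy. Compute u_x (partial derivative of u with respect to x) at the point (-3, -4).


Step 1: f(z) = 2(x+iy)^2 + 2(x+iy) + 2
Step 2: u = 2(x^2 - y^2) + 2x + 2
Step 3: u_x = 4x + 2
Step 4: At (-3, -4): u_x = -12 + 2 = -10

-10


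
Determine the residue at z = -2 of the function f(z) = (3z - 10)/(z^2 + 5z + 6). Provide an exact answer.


Step 1: Q(z) = z^2 + 5z + 6 = (z + 2)(z + 3)
Step 2: Q'(z) = 2z + 5
Step 3: Q'(-2) = 1, P(-2) = -16
Step 4: Res = P(-2)/Q'(-2) = -16/1 = -16

-16


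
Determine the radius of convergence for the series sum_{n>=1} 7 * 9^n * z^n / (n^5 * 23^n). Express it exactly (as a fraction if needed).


Step 1: General term a_n = 7 * 9^n / (n^5 * 23^n)
Step 2: By the root test, |a_n|^(1/n) = 7^(1/n) * 9 / (n^(5/n) * 23) -> 9/23 as n -> infinity (since 7^(1/n) -> 1 and n^(5/n) -> 1)
Step 3: R = 1/lim|a_n|^(1/n) = 23/9

23/9


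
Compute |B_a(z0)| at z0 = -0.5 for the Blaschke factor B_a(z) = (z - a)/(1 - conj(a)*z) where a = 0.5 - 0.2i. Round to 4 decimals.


Step 1: Numerator z0 - a = -0.5 - (0.5 - 0.2i) = -1 + 0.2i
Step 2: Denominator 1 - conj(a)*z0 = 1 - (0.5 + 0.2i)*(-0.5) = 1.25 + 0.1i
Step 3: |z0 - a|^2 = (-1)^2 + 0.2^2 = 1.04; |1 - conj(a)*z0|^2 = 1.25^2 + 0.1^2 = 1.5725
Step 4: |B_a(-0.5)| = sqrt(1.04 / 1.5725) = sqrt(0.661367)
Step 5: = 0.8132

0.8132


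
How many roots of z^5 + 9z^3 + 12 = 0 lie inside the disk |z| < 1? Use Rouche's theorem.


Step 1: On |z| = 1 the three terms have sizes |z^5| = 1^5 = 1, |9z^3| = 9*1^3 = 9, |12| = 12
Step 2: The dominant term is g(z) = 12; let h(z) = z^5 + 9z^3 so f = g + h
Step 3: On |z| = 1: |g| = 12 and |h| <= 1 + 9 = 10
Step 4: Since 12 > 10, |h| < |g| on |z| = 1, so by Rouche f has the same number of zeros as g inside |z| < 1
Step 5: g(z) = 12 is a nonzero constant with no zeros inside |z| < 1. Answer = 0

0


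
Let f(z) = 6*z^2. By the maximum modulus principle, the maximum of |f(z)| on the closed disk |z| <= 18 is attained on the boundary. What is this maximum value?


Step 1: On |z| = 18, |f(z)| = 6 * |z|^2 = 6 * 18^2
Step 2: By maximum modulus principle, maximum is on boundary.
Step 3: Maximum = 6 * 324 = 1944

1944


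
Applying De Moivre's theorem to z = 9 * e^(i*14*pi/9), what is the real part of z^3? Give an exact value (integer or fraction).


Step 1: By De Moivre's theorem, z^3 = 9^3 * e^(i*3*14*pi/9) = 729 * (cos(14*pi/3) + i*sin(14*pi/3))
Step 2: |z|^3 = 9^3 = 729
Step 3: Reduce the angle mod 2*pi: 14*pi/3 - 4*pi = 2*pi/3
Step 4: cos(2*pi/3) = -1/2
Step 5: Re(z^3) = 729 * (-1/2) = -729/2

-729/2


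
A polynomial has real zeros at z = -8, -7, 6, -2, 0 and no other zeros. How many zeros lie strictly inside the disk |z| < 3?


Step 1: Check each root:
  z = -8: |-8| = 8 >= 3
  z = -7: |-7| = 7 >= 3
  z = 6: |6| = 6 >= 3
  z = -2: |-2| = 2 < 3
  z = 0: |0| = 0 < 3
Step 2: Count = 2

2


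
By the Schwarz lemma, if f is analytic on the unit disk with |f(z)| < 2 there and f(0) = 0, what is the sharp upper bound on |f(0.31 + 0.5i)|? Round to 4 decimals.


Step 1: g = f/2 maps D -> D with g(0) = 0, so by the Schwarz lemma |g(z)| <= |z|, i.e. |f(z)| <= 2|z|; this is sharp (f(z) = 2z).
Step 2: |z0|^2 = 0.31^2 + 0.5^2 = 0.3461
Step 3: |z0| = sqrt(0.3461) = 0.588303
Step 4: Best bound = 2 * |z0| = 2 * 0.588303 = 1.1766

1.1766


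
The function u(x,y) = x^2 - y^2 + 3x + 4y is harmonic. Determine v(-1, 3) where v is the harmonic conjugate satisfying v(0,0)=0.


Step 1: v_x = -u_y = 2y - 4
Step 2: v_y = u_x = 2x + 3
Step 3: v = 2xy - 4x + 3y + C
Step 4: v(0,0) = 0 => C = 0
Step 5: v(-1, 3) = 7

7


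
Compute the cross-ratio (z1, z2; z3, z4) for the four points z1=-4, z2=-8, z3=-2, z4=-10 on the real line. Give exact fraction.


Step 1: (z1-z3)(z2-z4) = (-2) * 2 = -4
Step 2: (z1-z4)(z2-z3) = 6 * (-6) = -36
Step 3: Cross-ratio = 4/36 = 1/9

1/9


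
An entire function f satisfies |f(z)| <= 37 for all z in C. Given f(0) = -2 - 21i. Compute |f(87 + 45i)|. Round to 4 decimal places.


Step 1: By Liouville's theorem, a bounded entire function is constant.
Step 2: f(z) = f(0) = -2 - 21i for all z.
Step 3: |f(w)| = |-2 - 21i| = sqrt(4 + 441)
Step 4: = 21.095

21.095


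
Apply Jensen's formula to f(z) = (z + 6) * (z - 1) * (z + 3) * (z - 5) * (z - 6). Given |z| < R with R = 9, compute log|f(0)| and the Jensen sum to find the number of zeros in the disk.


Jensen's formula: (1/2pi)*integral log|f(Re^it)|dt = log|f(0)| + sum_{|a_k|<R} log(R/|a_k|)
Step 1: f(0) = 6 * (-1) * 3 * (-5) * (-6) = -540
Step 2: log|f(0)| = log|-6| + log|1| + log|-3| + log|5| + log|6| = 6.2916
Step 3: Zeros inside |z| < 9: -6, 1, -3, 5, 6
Step 4: Jensen sum = log(9/6) + log(9/1) + log(9/3) + log(9/5) + log(9/6) = 4.6946
Step 5: n(R) = number of terms in the Jensen sum = count of zeros inside |z| < 9 = 5

5


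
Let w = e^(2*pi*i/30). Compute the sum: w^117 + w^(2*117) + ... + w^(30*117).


Step 1: The sum sum_{j=1}^{n} w^(k*j) equals n if n | k, else 0.
Step 2: Here n = 30, k = 117
Step 3: Does n divide k? 30 | 117 -> False
Step 4: Sum = 0

0


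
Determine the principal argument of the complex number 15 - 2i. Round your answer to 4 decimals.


Step 1: z = 15 - 2i
Step 2: arg(z) = atan2(-2, 15)
Step 3: arg(z) = -0.1326

-0.1326


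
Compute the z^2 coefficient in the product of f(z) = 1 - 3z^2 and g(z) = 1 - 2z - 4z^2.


Step 1: z^2 term in f*g comes from: (1)*(-4z^2) + (0)*(-2z) + (-3z^2)*(1)
Step 2: = -4 + 0 - 3
Step 3: = -7

-7


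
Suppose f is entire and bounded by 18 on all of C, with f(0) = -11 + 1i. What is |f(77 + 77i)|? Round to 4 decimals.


Step 1: By Liouville's theorem, a bounded entire function is constant.
Step 2: f(z) = f(0) = -11 + 1i for all z.
Step 3: |f(w)| = |-11 + 1i| = sqrt(121 + 1)
Step 4: = 11.0454

11.0454


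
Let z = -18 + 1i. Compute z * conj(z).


Step 1: conj(z) = -18 - 1i
Step 2: z * conj(z) = (-18)^2 + 1^2
Step 3: = 324 + 1 = 325

325


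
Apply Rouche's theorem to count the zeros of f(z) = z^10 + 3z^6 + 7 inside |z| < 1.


Step 1: On |z| = 1 the three terms have sizes |z^10| = 1^10 = 1, |3z^6| = 3*1^6 = 3, |7| = 7
Step 2: The dominant term is g(z) = 7; let h(z) = z^10 + 3z^6 so f = g + h
Step 3: On |z| = 1: |g| = 7 and |h| <= 1 + 3 = 4
Step 4: Since 7 > 4, |h| < |g| on |z| = 1, so by Rouche f has the same number of zeros as g inside |z| < 1
Step 5: g(z) = 7 is a nonzero constant with no zeros inside |z| < 1. Answer = 0

0


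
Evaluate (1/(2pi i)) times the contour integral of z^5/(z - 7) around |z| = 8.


Step 1: f(z) = z^5, a = 7 is inside |z| = 8
Step 2: By Cauchy integral formula: (1/(2pi*i)) * integral = f(a)
Step 3: f(7) = 7^5 = 16807

16807


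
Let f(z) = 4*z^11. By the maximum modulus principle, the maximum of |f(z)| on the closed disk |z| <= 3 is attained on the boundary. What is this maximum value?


Step 1: On |z| = 3, |f(z)| = 4 * |z|^11 = 4 * 3^11
Step 2: By maximum modulus principle, maximum is on boundary.
Step 3: Maximum = 4 * 177147 = 708588

708588


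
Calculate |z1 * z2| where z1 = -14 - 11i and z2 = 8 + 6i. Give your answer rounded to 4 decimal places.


Step 1: |z1| = sqrt((-14)^2 + (-11)^2) = sqrt(317)
Step 2: |z2| = sqrt(8^2 + 6^2) = sqrt(100)
Step 3: |z1*z2| = |z1|*|z2| = sqrt(317) * sqrt(100) = sqrt(317 * 100) = sqrt(31700)
Step 4: = 178.0449

178.0449


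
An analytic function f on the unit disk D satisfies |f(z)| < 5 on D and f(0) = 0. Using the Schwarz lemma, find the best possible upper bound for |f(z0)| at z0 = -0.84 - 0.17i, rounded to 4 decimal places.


Step 1: g = f/5 maps D -> D with g(0) = 0, so by the Schwarz lemma |g(z)| <= |z|, i.e. |f(z)| <= 5|z|; this is sharp (f(z) = 5z).
Step 2: |z0|^2 = (-0.84)^2 + (-0.17)^2 = 0.7345
Step 3: |z0| = sqrt(0.7345) = 0.85703
Step 4: Best bound = 5 * |z0| = 5 * 0.85703 = 4.2851

4.2851


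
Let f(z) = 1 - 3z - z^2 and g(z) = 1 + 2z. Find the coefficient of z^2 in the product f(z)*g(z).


Step 1: z^2 term in f*g comes from: (1)*(0) + (-3z)*(2z) + (-z^2)*(1)
Step 2: = 0 - 6 - 1
Step 3: = -7

-7


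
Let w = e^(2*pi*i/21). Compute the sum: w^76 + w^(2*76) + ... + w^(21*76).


Step 1: The sum sum_{j=1}^{n} w^(k*j) equals n if n | k, else 0.
Step 2: Here n = 21, k = 76
Step 3: Does n divide k? 21 | 76 -> False
Step 4: Sum = 0

0


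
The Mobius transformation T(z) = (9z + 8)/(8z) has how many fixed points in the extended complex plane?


Step 1: Fixed points satisfy T(z) = z
Step 2: 8z^2 - 9z - 8 = 0
Step 3: Discriminant = (-9)^2 - 4*8*(-8) = 337
Step 4: Number of fixed points = 2

2


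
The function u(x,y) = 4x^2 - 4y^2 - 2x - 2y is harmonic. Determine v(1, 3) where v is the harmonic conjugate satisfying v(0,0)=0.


Step 1: v_x = -u_y = 8y + 2
Step 2: v_y = u_x = 8x - 2
Step 3: v = 8xy + 2x - 2y + C
Step 4: v(0,0) = 0 => C = 0
Step 5: v(1, 3) = 20

20


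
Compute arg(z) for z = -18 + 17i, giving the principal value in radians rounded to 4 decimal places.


Step 1: z = -18 + 17i
Step 2: arg(z) = atan2(17, -18)
Step 3: arg(z) = 2.3848

2.3848


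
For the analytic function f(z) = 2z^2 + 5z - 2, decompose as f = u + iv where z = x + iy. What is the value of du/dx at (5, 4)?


Step 1: f(z) = 2(x+iy)^2 + 5(x+iy) - 2
Step 2: u = 2(x^2 - y^2) + 5x - 2
Step 3: u_x = 4x + 5
Step 4: At (5, 4): u_x = 20 + 5 = 25

25


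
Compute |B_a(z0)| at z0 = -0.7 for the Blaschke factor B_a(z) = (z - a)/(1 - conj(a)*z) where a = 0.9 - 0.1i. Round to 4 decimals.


Step 1: Numerator z0 - a = -0.7 - (0.9 - 0.1i) = -1.6 + 0.1i
Step 2: Denominator 1 - conj(a)*z0 = 1 - (0.9 + 0.1i)*(-0.7) = 1.63 + 0.07i
Step 3: |z0 - a|^2 = (-1.6)^2 + 0.1^2 = 2.57; |1 - conj(a)*z0|^2 = 1.63^2 + 0.07^2 = 2.6618
Step 4: |B_a(-0.7)| = sqrt(2.57 / 2.6618) = sqrt(0.965512)
Step 5: = 0.9826

0.9826


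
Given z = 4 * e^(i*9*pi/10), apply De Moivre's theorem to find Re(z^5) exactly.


Step 1: By De Moivre's theorem, z^5 = 4^5 * e^(i*5*9*pi/10) = 1024 * (cos(9*pi/2) + i*sin(9*pi/2))
Step 2: |z|^5 = 4^5 = 1024
Step 3: Reduce the angle mod 2*pi: 9*pi/2 - 4*pi = pi/2
Step 4: cos(pi/2) = 0
Step 5: Re(z^5) = 1024 * 0 = 0

0


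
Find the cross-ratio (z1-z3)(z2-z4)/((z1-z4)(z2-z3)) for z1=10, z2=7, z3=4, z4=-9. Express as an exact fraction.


Step 1: (z1-z3)(z2-z4) = 6 * 16 = 96
Step 2: (z1-z4)(z2-z3) = 19 * 3 = 57
Step 3: Cross-ratio = 96/57 = 32/19

32/19


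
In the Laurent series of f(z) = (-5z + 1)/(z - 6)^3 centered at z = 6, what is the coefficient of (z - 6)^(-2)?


Step 1: Write the numerator in powers of (z - 6): -5z + 1 = -5(z - 6) + (-5*6 + 1) = -5(z - 6) - 29
Step 2: Divide by (z - 6)^3: f(z) = -29(z - 6)^(-3) - 5(z - 6)^(-2)
Step 3: This finite sum is the Laurent series of f about z = 6.
Step 4: Coefficient of (z - 6)^(-2) = coefficient of (z - 6) in the re-centred numerator = -5

-5


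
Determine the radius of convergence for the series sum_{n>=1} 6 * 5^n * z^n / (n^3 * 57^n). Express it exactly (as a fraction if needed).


Step 1: General term a_n = 6 * 5^n / (n^3 * 57^n)
Step 2: By the root test, |a_n|^(1/n) = 6^(1/n) * 5 / (n^(3/n) * 57) -> 5/57 as n -> infinity (since 6^(1/n) -> 1 and n^(3/n) -> 1)
Step 3: R = 1/lim|a_n|^(1/n) = 57/5

57/5


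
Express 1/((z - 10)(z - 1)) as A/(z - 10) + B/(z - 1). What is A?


Step 1: Multiply both sides by (z - 10) and set z = 10
Step 2: A = 1 / (10 - 1)
Step 3: A = 1 / 9
Step 4: A = 1/9

1/9


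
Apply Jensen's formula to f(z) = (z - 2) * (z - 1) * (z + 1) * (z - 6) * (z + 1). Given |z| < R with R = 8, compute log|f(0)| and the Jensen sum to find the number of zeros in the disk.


Jensen's formula: (1/2pi)*integral log|f(Re^it)|dt = log|f(0)| + sum_{|a_k|<R} log(R/|a_k|)
Step 1: f(0) = (-2) * (-1) * 1 * (-6) * 1 = -12
Step 2: log|f(0)| = log|2| + log|1| + log|-1| + log|6| + log|-1| = 2.4849
Step 3: Zeros inside |z| < 8: 2, 1, -1, 6, -1
Step 4: Jensen sum = log(8/2) + log(8/1) + log(8/1) + log(8/6) + log(8/1) = 7.9123
Step 5: n(R) = number of terms in the Jensen sum = count of zeros inside |z| < 8 = 5

5


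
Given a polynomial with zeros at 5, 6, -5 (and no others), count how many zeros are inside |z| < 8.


Step 1: Check each root:
  z = 5: |5| = 5 < 8
  z = 6: |6| = 6 < 8
  z = -5: |-5| = 5 < 8
Step 2: Count = 3

3


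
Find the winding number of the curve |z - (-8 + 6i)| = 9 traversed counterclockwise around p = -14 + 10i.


Step 1: Center c = (-8, 6), radius = 9
Step 2: |p - c|^2 = (-6)^2 + 4^2 = 52
Step 3: r^2 = 81
Step 4: |p-c| < r so winding number = 1

1


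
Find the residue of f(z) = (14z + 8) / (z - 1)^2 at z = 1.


Step 1: Pole of order 2 at z = 1
Step 2: Res = lim d/dz [(z - 1)^2 * f(z)] as z -> 1
Step 3: (z - 1)^2 * f(z) = 14z + 8
Step 4: d/dz[14z + 8] = 14

14


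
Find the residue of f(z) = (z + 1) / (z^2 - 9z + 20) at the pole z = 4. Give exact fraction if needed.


Step 1: Q(z) = z^2 - 9z + 20 = (z - 4)(z - 5)
Step 2: Q'(z) = 2z - 9
Step 3: Q'(4) = -1, P(4) = 5
Step 4: Res = P(4)/Q'(4) = 5/(-1) = -5

-5


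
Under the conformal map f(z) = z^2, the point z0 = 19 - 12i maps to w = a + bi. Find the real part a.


Step 1: z0 = 19 - 12i
Step 2: z0^2 = 19^2 - (-12)^2 - 456i
Step 3: real part = 361 - 144 = 217

217


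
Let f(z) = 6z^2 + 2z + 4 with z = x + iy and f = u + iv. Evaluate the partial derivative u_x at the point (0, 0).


Step 1: f(z) = 6(x+iy)^2 + 2(x+iy) + 4
Step 2: u = 6(x^2 - y^2) + 2x + 4
Step 3: u_x = 12x + 2
Step 4: At (0, 0): u_x = 0 + 2 = 2

2


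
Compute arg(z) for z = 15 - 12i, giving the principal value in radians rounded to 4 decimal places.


Step 1: z = 15 - 12i
Step 2: arg(z) = atan2(-12, 15)
Step 3: arg(z) = -0.6747

-0.6747


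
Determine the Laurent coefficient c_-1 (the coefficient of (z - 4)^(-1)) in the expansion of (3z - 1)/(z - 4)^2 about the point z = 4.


Step 1: Write the numerator in powers of (z - 4): 3z - 1 = 3(z - 4) + (3*4 - 1) = 3(z - 4) + 11
Step 2: Divide by (z - 4)^2: f(z) = 11(z - 4)^(-2) + 3(z - 4)^(-1)
Step 3: This finite sum is the Laurent series of f about z = 4.
Step 4: Coefficient of (z - 4)^(-1) = coefficient of (z - 4) in the re-centred numerator = 3

3


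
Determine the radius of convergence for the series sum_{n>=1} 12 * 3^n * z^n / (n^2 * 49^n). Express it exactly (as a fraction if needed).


Step 1: General term a_n = 12 * 3^n / (n^2 * 49^n)
Step 2: By the root test, |a_n|^(1/n) = 12^(1/n) * 3 / (n^(2/n) * 49) -> 3/49 as n -> infinity (since 12^(1/n) -> 1 and n^(2/n) -> 1)
Step 3: R = 1/lim|a_n|^(1/n) = 49/3

49/3


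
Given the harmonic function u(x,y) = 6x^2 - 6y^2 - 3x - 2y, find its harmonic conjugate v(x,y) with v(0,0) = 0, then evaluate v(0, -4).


Step 1: v_x = -u_y = 12y + 2
Step 2: v_y = u_x = 12x - 3
Step 3: v = 12xy + 2x - 3y + C
Step 4: v(0,0) = 0 => C = 0
Step 5: v(0, -4) = 12

12


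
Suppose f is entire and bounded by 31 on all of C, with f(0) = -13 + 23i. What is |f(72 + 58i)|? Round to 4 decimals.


Step 1: By Liouville's theorem, a bounded entire function is constant.
Step 2: f(z) = f(0) = -13 + 23i for all z.
Step 3: |f(w)| = |-13 + 23i| = sqrt(169 + 529)
Step 4: = 26.4197

26.4197


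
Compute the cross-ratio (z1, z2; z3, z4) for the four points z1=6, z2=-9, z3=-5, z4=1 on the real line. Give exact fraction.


Step 1: (z1-z3)(z2-z4) = 11 * (-10) = -110
Step 2: (z1-z4)(z2-z3) = 5 * (-4) = -20
Step 3: Cross-ratio = 110/20 = 11/2

11/2


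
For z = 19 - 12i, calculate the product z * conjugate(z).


Step 1: conj(z) = 19 + 12i
Step 2: z * conj(z) = 19^2 + (-12)^2
Step 3: = 361 + 144 = 505

505


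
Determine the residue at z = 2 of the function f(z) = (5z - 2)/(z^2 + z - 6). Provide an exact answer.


Step 1: Q(z) = z^2 + z - 6 = (z - 2)(z + 3)
Step 2: Q'(z) = 2z + 1
Step 3: Q'(2) = 5, P(2) = 8
Step 4: Res = P(2)/Q'(2) = 8/5 = 8/5

8/5


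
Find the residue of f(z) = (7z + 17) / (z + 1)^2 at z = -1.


Step 1: Pole of order 2 at z = -1
Step 2: Res = lim d/dz [(z + 1)^2 * f(z)] as z -> -1
Step 3: (z + 1)^2 * f(z) = 7z + 17
Step 4: d/dz[7z + 17] = 7

7


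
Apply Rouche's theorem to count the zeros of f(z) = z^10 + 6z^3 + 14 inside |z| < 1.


Step 1: On |z| = 1 the three terms have sizes |z^10| = 1^10 = 1, |6z^3| = 6*1^3 = 6, |14| = 14
Step 2: The dominant term is g(z) = 14; let h(z) = z^10 + 6z^3 so f = g + h
Step 3: On |z| = 1: |g| = 14 and |h| <= 1 + 6 = 7
Step 4: Since 14 > 7, |h| < |g| on |z| = 1, so by Rouche f has the same number of zeros as g inside |z| < 1
Step 5: g(z) = 14 is a nonzero constant with no zeros inside |z| < 1. Answer = 0

0


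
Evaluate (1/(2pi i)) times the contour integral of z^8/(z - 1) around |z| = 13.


Step 1: f(z) = z^8, a = 1 is inside |z| = 13
Step 2: By Cauchy integral formula: (1/(2pi*i)) * integral = f(a)
Step 3: f(1) = 1^8 = 1

1


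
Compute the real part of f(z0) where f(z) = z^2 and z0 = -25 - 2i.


Step 1: z0 = -25 - 2i
Step 2: z0^2 = (-25)^2 - (-2)^2 + 100i
Step 3: real part = 625 - 4 = 621

621


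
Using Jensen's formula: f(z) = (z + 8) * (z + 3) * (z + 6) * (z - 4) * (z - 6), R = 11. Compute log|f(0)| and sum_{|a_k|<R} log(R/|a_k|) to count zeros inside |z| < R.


Jensen's formula: (1/2pi)*integral log|f(Re^it)|dt = log|f(0)| + sum_{|a_k|<R} log(R/|a_k|)
Step 1: f(0) = 8 * 3 * 6 * (-4) * (-6) = 3456
Step 2: log|f(0)| = log|-8| + log|-3| + log|-6| + log|4| + log|6| = 8.1479
Step 3: Zeros inside |z| < 11: -8, -3, -6, 4, 6
Step 4: Jensen sum = log(11/8) + log(11/3) + log(11/6) + log(11/4) + log(11/6) = 3.8416
Step 5: n(R) = number of terms in the Jensen sum = count of zeros inside |z| < 11 = 5

5


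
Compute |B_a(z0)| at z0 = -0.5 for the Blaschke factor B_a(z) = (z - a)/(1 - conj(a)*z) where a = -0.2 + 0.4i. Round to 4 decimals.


Step 1: Numerator z0 - a = -0.5 - (-0.2 + 0.4i) = -0.3 - 0.4i
Step 2: Denominator 1 - conj(a)*z0 = 1 - (-0.2 - 0.4i)*(-0.5) = 0.9 - 0.2i
Step 3: |z0 - a|^2 = (-0.3)^2 + (-0.4)^2 = 0.25; |1 - conj(a)*z0|^2 = 0.9^2 + (-0.2)^2 = 0.85
Step 4: |B_a(-0.5)| = sqrt(0.25 / 0.85) = sqrt(0.294118)
Step 5: = 0.5423

0.5423


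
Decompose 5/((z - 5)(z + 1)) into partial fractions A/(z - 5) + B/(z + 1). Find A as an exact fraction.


Step 1: Multiply both sides by (z - 5) and set z = 5
Step 2: A = 5 / (5 + 1)
Step 3: A = 5 / 6
Step 4: A = 5/6

5/6


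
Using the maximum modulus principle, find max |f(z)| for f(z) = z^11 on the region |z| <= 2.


Step 1: On |z| = 2, |f(z)| = |z|^11 = 2^11
Step 2: By maximum modulus principle, maximum is on boundary.
Step 3: Maximum = 2048 = 2048

2048


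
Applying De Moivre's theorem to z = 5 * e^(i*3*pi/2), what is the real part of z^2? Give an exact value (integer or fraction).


Step 1: By De Moivre's theorem, z^2 = 5^2 * e^(i*2*3*pi/2) = 25 * (cos(3*pi) + i*sin(3*pi))
Step 2: |z|^2 = 5^2 = 25
Step 3: Reduce the angle mod 2*pi: 3*pi - 2*pi = pi
Step 4: cos(pi) = -1
Step 5: Re(z^2) = 25 * (-1) = -25

-25


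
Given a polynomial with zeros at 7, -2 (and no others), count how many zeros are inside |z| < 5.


Step 1: Check each root:
  z = 7: |7| = 7 >= 5
  z = -2: |-2| = 2 < 5
Step 2: Count = 1

1


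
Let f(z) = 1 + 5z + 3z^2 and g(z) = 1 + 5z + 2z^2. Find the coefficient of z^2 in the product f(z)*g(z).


Step 1: z^2 term in f*g comes from: (1)*(2z^2) + (5z)*(5z) + (3z^2)*(1)
Step 2: = 2 + 25 + 3
Step 3: = 30

30


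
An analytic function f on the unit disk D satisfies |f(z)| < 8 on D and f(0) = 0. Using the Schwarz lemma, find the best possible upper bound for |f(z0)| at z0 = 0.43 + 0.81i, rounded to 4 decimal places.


Step 1: g = f/8 maps D -> D with g(0) = 0, so by the Schwarz lemma |g(z)| <= |z|, i.e. |f(z)| <= 8|z|; this is sharp (f(z) = 8z).
Step 2: |z0|^2 = 0.43^2 + 0.81^2 = 0.841
Step 3: |z0| = sqrt(0.841) = 0.917061
Step 4: Best bound = 8 * |z0| = 8 * 0.917061 = 7.3365

7.3365


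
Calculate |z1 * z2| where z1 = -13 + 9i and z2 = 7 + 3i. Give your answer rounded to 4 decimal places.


Step 1: |z1| = sqrt((-13)^2 + 9^2) = sqrt(250)
Step 2: |z2| = sqrt(7^2 + 3^2) = sqrt(58)
Step 3: |z1*z2| = |z1|*|z2| = sqrt(250) * sqrt(58) = sqrt(250 * 58) = sqrt(14500)
Step 4: = 120.4159

120.4159


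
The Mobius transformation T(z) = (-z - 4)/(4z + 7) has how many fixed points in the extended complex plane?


Step 1: Fixed points satisfy T(z) = z
Step 2: 4z^2 + 8z + 4 = 0
Step 3: Discriminant = 8^2 - 4*4*4 = 0
Step 4: Number of fixed points = 1

1


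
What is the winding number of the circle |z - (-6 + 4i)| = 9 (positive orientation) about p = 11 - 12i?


Step 1: Center c = (-6, 4), radius = 9
Step 2: |p - c|^2 = 17^2 + (-16)^2 = 545
Step 3: r^2 = 81
Step 4: |p-c| > r so winding number = 0

0


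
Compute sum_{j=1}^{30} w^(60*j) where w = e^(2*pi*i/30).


Step 1: The sum sum_{j=1}^{n} w^(k*j) equals n if n | k, else 0.
Step 2: Here n = 30, k = 60
Step 3: Does n divide k? 30 | 60 -> True
Step 4: Sum = 30

30


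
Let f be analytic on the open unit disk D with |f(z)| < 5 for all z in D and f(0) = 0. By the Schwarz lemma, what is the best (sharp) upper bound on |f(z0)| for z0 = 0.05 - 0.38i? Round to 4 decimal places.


Step 1: g = f/5 maps D -> D with g(0) = 0, so by the Schwarz lemma |g(z)| <= |z|, i.e. |f(z)| <= 5|z|; this is sharp (f(z) = 5z).
Step 2: |z0|^2 = 0.05^2 + (-0.38)^2 = 0.1469
Step 3: |z0| = sqrt(0.1469) = 0.383275
Step 4: Best bound = 5 * |z0| = 5 * 0.383275 = 1.9164

1.9164


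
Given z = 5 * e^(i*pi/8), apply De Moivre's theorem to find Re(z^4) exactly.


Step 1: By De Moivre's theorem, z^4 = 5^4 * e^(i*4*pi/8) = 625 * (cos(pi/2) + i*sin(pi/2))
Step 2: |z|^4 = 5^4 = 625
Step 3: The angle pi/2 already lies in [0, 2*pi)
Step 4: cos(pi/2) = 0
Step 5: Re(z^4) = 625 * 0 = 0

0


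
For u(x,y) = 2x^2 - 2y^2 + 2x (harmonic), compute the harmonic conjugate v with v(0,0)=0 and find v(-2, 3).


Step 1: v_x = -u_y = 4y + 0
Step 2: v_y = u_x = 4x + 2
Step 3: v = 4xy + 2y + C
Step 4: v(0,0) = 0 => C = 0
Step 5: v(-2, 3) = -18

-18


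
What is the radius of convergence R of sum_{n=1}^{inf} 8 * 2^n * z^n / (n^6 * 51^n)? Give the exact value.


Step 1: General term a_n = 8 * 2^n / (n^6 * 51^n)
Step 2: By the root test, |a_n|^(1/n) = 8^(1/n) * 2 / (n^(6/n) * 51) -> 2/51 as n -> infinity (since 8^(1/n) -> 1 and n^(6/n) -> 1)
Step 3: R = 1/lim|a_n|^(1/n) = 51/2

51/2


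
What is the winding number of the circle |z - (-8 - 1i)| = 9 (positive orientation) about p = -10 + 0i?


Step 1: Center c = (-8, -1), radius = 9
Step 2: |p - c|^2 = (-2)^2 + 1^2 = 5
Step 3: r^2 = 81
Step 4: |p-c| < r so winding number = 1

1


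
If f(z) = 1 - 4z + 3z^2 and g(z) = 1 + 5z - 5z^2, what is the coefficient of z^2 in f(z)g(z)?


Step 1: z^2 term in f*g comes from: (1)*(-5z^2) + (-4z)*(5z) + (3z^2)*(1)
Step 2: = -5 - 20 + 3
Step 3: = -22

-22


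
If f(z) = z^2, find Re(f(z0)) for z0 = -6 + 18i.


Step 1: z0 = -6 + 18i
Step 2: z0^2 = (-6)^2 - 18^2 - 216i
Step 3: real part = 36 - 324 = -288

-288


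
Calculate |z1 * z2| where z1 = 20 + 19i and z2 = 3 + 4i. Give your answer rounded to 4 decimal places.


Step 1: |z1| = sqrt(20^2 + 19^2) = sqrt(761)
Step 2: |z2| = sqrt(3^2 + 4^2) = sqrt(25)
Step 3: |z1*z2| = |z1|*|z2| = sqrt(761) * sqrt(25) = sqrt(761 * 25) = sqrt(19025)
Step 4: = 137.9311

137.9311


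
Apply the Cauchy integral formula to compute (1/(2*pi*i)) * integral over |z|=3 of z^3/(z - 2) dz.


Step 1: f(z) = z^3, a = 2 is inside |z| = 3
Step 2: By Cauchy integral formula: (1/(2pi*i)) * integral = f(a)
Step 3: f(2) = 2^3 = 8

8


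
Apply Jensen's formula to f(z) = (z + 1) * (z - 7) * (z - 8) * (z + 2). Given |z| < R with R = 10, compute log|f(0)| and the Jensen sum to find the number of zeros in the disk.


Jensen's formula: (1/2pi)*integral log|f(Re^it)|dt = log|f(0)| + sum_{|a_k|<R} log(R/|a_k|)
Step 1: f(0) = 1 * (-7) * (-8) * 2 = 112
Step 2: log|f(0)| = log|-1| + log|7| + log|8| + log|-2| = 4.7185
Step 3: Zeros inside |z| < 10: -1, 7, 8, -2
Step 4: Jensen sum = log(10/1) + log(10/7) + log(10/8) + log(10/2) = 4.4918
Step 5: n(R) = number of terms in the Jensen sum = count of zeros inside |z| < 10 = 4

4


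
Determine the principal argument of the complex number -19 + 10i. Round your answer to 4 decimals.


Step 1: z = -19 + 10i
Step 2: arg(z) = atan2(10, -19)
Step 3: arg(z) = 2.6571

2.6571


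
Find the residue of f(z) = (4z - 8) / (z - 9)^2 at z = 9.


Step 1: Pole of order 2 at z = 9
Step 2: Res = lim d/dz [(z - 9)^2 * f(z)] as z -> 9
Step 3: (z - 9)^2 * f(z) = 4z - 8
Step 4: d/dz[4z - 8] = 4

4


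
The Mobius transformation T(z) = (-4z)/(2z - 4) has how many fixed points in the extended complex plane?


Step 1: Fixed points satisfy T(z) = z
Step 2: 2z^2 = 0
Step 3: Discriminant = 0^2 - 4*2*0 = 0
Step 4: Number of fixed points = 1

1


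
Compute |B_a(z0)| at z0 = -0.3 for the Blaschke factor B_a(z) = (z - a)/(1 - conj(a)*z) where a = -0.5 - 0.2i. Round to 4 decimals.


Step 1: Numerator z0 - a = -0.3 - (-0.5 - 0.2i) = 0.2 + 0.2i
Step 2: Denominator 1 - conj(a)*z0 = 1 - (-0.5 + 0.2i)*(-0.3) = 0.85 + 0.06i
Step 3: |z0 - a|^2 = 0.2^2 + 0.2^2 = 0.08; |1 - conj(a)*z0|^2 = 0.85^2 + 0.06^2 = 0.7261
Step 4: |B_a(-0.3)| = sqrt(0.08 / 0.7261) = sqrt(0.110178)
Step 5: = 0.3319

0.3319


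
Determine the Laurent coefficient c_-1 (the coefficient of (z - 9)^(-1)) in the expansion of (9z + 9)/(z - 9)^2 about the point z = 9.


Step 1: Write the numerator in powers of (z - 9): 9z + 9 = 9(z - 9) + (9*9 + 9) = 9(z - 9) + 90
Step 2: Divide by (z - 9)^2: f(z) = 90(z - 9)^(-2) + 9(z - 9)^(-1)
Step 3: This finite sum is the Laurent series of f about z = 9.
Step 4: Coefficient of (z - 9)^(-1) = coefficient of (z - 9) in the re-centred numerator = 9

9


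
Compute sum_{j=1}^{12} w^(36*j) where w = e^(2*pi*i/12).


Step 1: The sum sum_{j=1}^{n} w^(k*j) equals n if n | k, else 0.
Step 2: Here n = 12, k = 36
Step 3: Does n divide k? 12 | 36 -> True
Step 4: Sum = 12

12


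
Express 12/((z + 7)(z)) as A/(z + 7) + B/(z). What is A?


Step 1: Multiply both sides by (z + 7) and set z = -7
Step 2: A = 12 / (-7 - 0)
Step 3: A = 12 / (-7)
Step 4: A = -12/7

-12/7


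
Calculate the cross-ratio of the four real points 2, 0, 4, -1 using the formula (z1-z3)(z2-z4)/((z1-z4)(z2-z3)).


Step 1: (z1-z3)(z2-z4) = (-2) * 1 = -2
Step 2: (z1-z4)(z2-z3) = 3 * (-4) = -12
Step 3: Cross-ratio = 2/12 = 1/6

1/6


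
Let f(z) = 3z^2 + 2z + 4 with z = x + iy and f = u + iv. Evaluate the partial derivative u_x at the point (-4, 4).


Step 1: f(z) = 3(x+iy)^2 + 2(x+iy) + 4
Step 2: u = 3(x^2 - y^2) + 2x + 4
Step 3: u_x = 6x + 2
Step 4: At (-4, 4): u_x = -24 + 2 = -22

-22


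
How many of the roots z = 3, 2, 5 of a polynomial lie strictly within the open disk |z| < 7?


Step 1: Check each root:
  z = 3: |3| = 3 < 7
  z = 2: |2| = 2 < 7
  z = 5: |5| = 5 < 7
Step 2: Count = 3

3


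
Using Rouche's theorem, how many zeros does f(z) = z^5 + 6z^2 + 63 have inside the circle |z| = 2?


Step 1: On |z| = 2 the three terms have sizes |z^5| = 2^5 = 32, |6z^2| = 6*2^2 = 24, |63| = 63
Step 2: The dominant term is g(z) = 63; let h(z) = z^5 + 6z^2 so f = g + h
Step 3: On |z| = 2: |g| = 63 and |h| <= 32 + 24 = 56
Step 4: Since 63 > 56, |h| < |g| on |z| = 2, so by Rouche f has the same number of zeros as g inside |z| < 2
Step 5: g(z) = 63 is a nonzero constant with no zeros inside |z| < 2. Answer = 0

0


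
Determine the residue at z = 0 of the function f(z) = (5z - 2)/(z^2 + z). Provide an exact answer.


Step 1: Q(z) = z^2 + z = (z)(z + 1)
Step 2: Q'(z) = 2z + 1
Step 3: Q'(0) = 1, P(0) = -2
Step 4: Res = P(0)/Q'(0) = -2/1 = -2

-2


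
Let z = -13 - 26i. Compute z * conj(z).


Step 1: conj(z) = -13 + 26i
Step 2: z * conj(z) = (-13)^2 + (-26)^2
Step 3: = 169 + 676 = 845

845


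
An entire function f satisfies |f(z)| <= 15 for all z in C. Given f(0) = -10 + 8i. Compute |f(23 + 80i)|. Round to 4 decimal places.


Step 1: By Liouville's theorem, a bounded entire function is constant.
Step 2: f(z) = f(0) = -10 + 8i for all z.
Step 3: |f(w)| = |-10 + 8i| = sqrt(100 + 64)
Step 4: = 12.8062

12.8062


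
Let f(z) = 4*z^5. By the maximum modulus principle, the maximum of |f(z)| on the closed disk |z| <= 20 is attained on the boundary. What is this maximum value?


Step 1: On |z| = 20, |f(z)| = 4 * |z|^5 = 4 * 20^5
Step 2: By maximum modulus principle, maximum is on boundary.
Step 3: Maximum = 4 * 3200000 = 12800000

12800000


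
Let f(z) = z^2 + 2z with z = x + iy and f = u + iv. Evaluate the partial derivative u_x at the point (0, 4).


Step 1: f(z) = (x+iy)^2 + 2(x+iy) + 0
Step 2: u = (x^2 - y^2) + 2x + 0
Step 3: u_x = 2x + 2
Step 4: At (0, 4): u_x = 0 + 2 = 2

2


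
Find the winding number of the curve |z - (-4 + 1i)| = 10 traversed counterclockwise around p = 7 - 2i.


Step 1: Center c = (-4, 1), radius = 10
Step 2: |p - c|^2 = 11^2 + (-3)^2 = 130
Step 3: r^2 = 100
Step 4: |p-c| > r so winding number = 0

0


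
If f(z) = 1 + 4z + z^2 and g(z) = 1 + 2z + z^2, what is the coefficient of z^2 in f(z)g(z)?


Step 1: z^2 term in f*g comes from: (1)*(z^2) + (4z)*(2z) + (z^2)*(1)
Step 2: = 1 + 8 + 1
Step 3: = 10

10


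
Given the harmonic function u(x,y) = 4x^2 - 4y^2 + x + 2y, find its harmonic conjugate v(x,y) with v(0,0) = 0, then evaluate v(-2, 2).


Step 1: v_x = -u_y = 8y - 2
Step 2: v_y = u_x = 8x + 1
Step 3: v = 8xy - 2x + y + C
Step 4: v(0,0) = 0 => C = 0
Step 5: v(-2, 2) = -26

-26


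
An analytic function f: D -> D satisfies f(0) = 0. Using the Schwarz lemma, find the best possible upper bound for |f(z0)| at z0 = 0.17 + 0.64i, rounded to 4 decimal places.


Step 1: Schwarz lemma: if f: D -> D is analytic with f(0) = 0, then |f(z)| <= |z| for all z in D, and this is sharp (f(z) = z).
Step 2: |z0|^2 = 0.17^2 + 0.64^2 = 0.4385
Step 3: |z0| = sqrt(0.4385) = 0.662193
Step 4: Best bound = |z0| = 0.6622

0.6622


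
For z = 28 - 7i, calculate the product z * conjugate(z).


Step 1: conj(z) = 28 + 7i
Step 2: z * conj(z) = 28^2 + (-7)^2
Step 3: = 784 + 49 = 833

833


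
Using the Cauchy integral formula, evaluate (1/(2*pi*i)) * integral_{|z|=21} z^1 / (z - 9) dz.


Step 1: f(z) = z^1, a = 9 is inside |z| = 21
Step 2: By Cauchy integral formula: (1/(2pi*i)) * integral = f(a)
Step 3: f(9) = 9^1 = 9

9


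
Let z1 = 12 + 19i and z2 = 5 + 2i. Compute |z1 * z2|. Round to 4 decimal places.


Step 1: |z1| = sqrt(12^2 + 19^2) = sqrt(505)
Step 2: |z2| = sqrt(5^2 + 2^2) = sqrt(29)
Step 3: |z1*z2| = |z1|*|z2| = sqrt(505) * sqrt(29) = sqrt(505 * 29) = sqrt(14645)
Step 4: = 121.0165

121.0165


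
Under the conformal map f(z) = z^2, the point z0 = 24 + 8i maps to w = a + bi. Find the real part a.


Step 1: z0 = 24 + 8i
Step 2: z0^2 = 24^2 - 8^2 + 384i
Step 3: real part = 576 - 64 = 512

512


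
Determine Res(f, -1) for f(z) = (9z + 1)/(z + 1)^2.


Step 1: Pole of order 2 at z = -1
Step 2: Res = lim d/dz [(z + 1)^2 * f(z)] as z -> -1
Step 3: (z + 1)^2 * f(z) = 9z + 1
Step 4: d/dz[9z + 1] = 9

9


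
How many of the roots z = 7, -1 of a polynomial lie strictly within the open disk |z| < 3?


Step 1: Check each root:
  z = 7: |7| = 7 >= 3
  z = -1: |-1| = 1 < 3
Step 2: Count = 1

1


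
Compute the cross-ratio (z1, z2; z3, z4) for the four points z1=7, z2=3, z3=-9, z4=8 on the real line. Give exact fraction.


Step 1: (z1-z3)(z2-z4) = 16 * (-5) = -80
Step 2: (z1-z4)(z2-z3) = (-1) * 12 = -12
Step 3: Cross-ratio = 80/12 = 20/3

20/3


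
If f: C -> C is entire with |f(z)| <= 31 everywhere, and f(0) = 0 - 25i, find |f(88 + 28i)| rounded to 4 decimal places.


Step 1: By Liouville's theorem, a bounded entire function is constant.
Step 2: f(z) = f(0) = 0 - 25i for all z.
Step 3: |f(w)| = |0 - 25i| = sqrt(0 + 625)
Step 4: = 25.0

25.0


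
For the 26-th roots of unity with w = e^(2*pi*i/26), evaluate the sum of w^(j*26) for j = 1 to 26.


Step 1: The sum sum_{j=1}^{n} w^(k*j) equals n if n | k, else 0.
Step 2: Here n = 26, k = 26
Step 3: Does n divide k? 26 | 26 -> True
Step 4: Sum = 26

26


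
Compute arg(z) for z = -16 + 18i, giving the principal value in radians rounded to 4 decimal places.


Step 1: z = -16 + 18i
Step 2: arg(z) = atan2(18, -16)
Step 3: arg(z) = 2.2974

2.2974


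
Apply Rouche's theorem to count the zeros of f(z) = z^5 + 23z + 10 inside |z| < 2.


Step 1: On |z| = 2 the three terms have sizes |z^5| = 2^5 = 32, |23z| = 23*2 = 46, |10| = 10
Step 2: The dominant term is g(z) = 23z; let h(z) = z^5 + 10 so f = g + h
Step 3: On |z| = 2: |g| = 46 and |h| <= 32 + 10 = 42
Step 4: Since 46 > 42, |h| < |g| on |z| = 2, so by Rouche f has the same number of zeros as g inside |z| < 2
Step 5: g(z) = 23z has 1 zero (at the origin, multiplicity 1) inside |z| < 2. Answer = 1

1


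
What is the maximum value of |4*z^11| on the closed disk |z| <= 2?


Step 1: On |z| = 2, |f(z)| = 4 * |z|^11 = 4 * 2^11
Step 2: By maximum modulus principle, maximum is on boundary.
Step 3: Maximum = 4 * 2048 = 8192

8192


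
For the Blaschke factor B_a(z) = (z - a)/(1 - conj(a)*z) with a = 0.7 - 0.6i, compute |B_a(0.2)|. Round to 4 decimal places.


Step 1: Numerator z0 - a = 0.2 - (0.7 - 0.6i) = -0.5 + 0.6i
Step 2: Denominator 1 - conj(a)*z0 = 1 - (0.7 + 0.6i)*0.2 = 0.86 - 0.12i
Step 3: |z0 - a|^2 = (-0.5)^2 + 0.6^2 = 0.61; |1 - conj(a)*z0|^2 = 0.86^2 + (-0.12)^2 = 0.754
Step 4: |B_a(0.2)| = sqrt(0.61 / 0.754) = sqrt(0.809019)
Step 5: = 0.8995

0.8995


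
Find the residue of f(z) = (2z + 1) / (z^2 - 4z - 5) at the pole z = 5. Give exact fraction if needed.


Step 1: Q(z) = z^2 - 4z - 5 = (z - 5)(z + 1)
Step 2: Q'(z) = 2z - 4
Step 3: Q'(5) = 6, P(5) = 11
Step 4: Res = P(5)/Q'(5) = 11/6 = 11/6

11/6


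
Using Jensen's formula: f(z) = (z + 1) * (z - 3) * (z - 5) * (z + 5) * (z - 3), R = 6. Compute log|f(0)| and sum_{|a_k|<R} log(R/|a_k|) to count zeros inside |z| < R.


Jensen's formula: (1/2pi)*integral log|f(Re^it)|dt = log|f(0)| + sum_{|a_k|<R} log(R/|a_k|)
Step 1: f(0) = 1 * (-3) * (-5) * 5 * (-3) = -225
Step 2: log|f(0)| = log|-1| + log|3| + log|5| + log|-5| + log|3| = 5.4161
Step 3: Zeros inside |z| < 6: -1, 3, 5, -5, 3
Step 4: Jensen sum = log(6/1) + log(6/3) + log(6/5) + log(6/5) + log(6/3) = 3.5427
Step 5: n(R) = number of terms in the Jensen sum = count of zeros inside |z| < 6 = 5

5


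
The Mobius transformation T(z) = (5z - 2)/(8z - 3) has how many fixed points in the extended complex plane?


Step 1: Fixed points satisfy T(z) = z
Step 2: 8z^2 - 8z + 2 = 0
Step 3: Discriminant = (-8)^2 - 4*8*2 = 0
Step 4: Number of fixed points = 1

1


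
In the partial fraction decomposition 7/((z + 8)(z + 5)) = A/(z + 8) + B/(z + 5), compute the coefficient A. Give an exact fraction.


Step 1: Multiply both sides by (z + 8) and set z = -8
Step 2: A = 7 / (-8 + 5)
Step 3: A = 7 / (-3)
Step 4: A = -7/3

-7/3


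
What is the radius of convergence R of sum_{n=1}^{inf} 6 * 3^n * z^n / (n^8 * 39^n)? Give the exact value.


Step 1: General term a_n = 6 * 3^n / (n^8 * 39^n)
Step 2: By the root test, |a_n|^(1/n) = 6^(1/n) * 3 / (n^(8/n) * 39) -> 3/39 as n -> infinity (since 6^(1/n) -> 1 and n^(8/n) -> 1)
Step 3: R = 1/lim|a_n|^(1/n) = 39/3 = 13

13


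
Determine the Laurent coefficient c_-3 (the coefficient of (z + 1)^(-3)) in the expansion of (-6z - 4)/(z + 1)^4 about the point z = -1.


Step 1: Write the numerator in powers of (z + 1): -6z - 4 = -6(z + 1) + (-6*(-1) - 4) = -6(z + 1) + 2
Step 2: Divide by (z + 1)^4: f(z) = 2(z + 1)^(-4) - 6(z + 1)^(-3)
Step 3: This finite sum is the Laurent series of f about z = -1.
Step 4: Coefficient of (z + 1)^(-3) = coefficient of (z + 1) in the re-centred numerator = -6

-6


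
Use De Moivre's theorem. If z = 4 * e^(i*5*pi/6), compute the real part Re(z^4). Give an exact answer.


Step 1: By De Moivre's theorem, z^4 = 4^4 * e^(i*4*5*pi/6) = 256 * (cos(10*pi/3) + i*sin(10*pi/3))
Step 2: |z|^4 = 4^4 = 256
Step 3: Reduce the angle mod 2*pi: 10*pi/3 - 2*pi = 4*pi/3
Step 4: cos(4*pi/3) = -1/2
Step 5: Re(z^4) = 256 * (-1/2) = -128

-128


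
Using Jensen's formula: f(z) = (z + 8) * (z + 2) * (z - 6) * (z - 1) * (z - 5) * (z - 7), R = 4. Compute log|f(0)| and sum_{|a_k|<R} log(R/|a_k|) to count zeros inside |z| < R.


Jensen's formula: (1/2pi)*integral log|f(Re^it)|dt = log|f(0)| + sum_{|a_k|<R} log(R/|a_k|)
Step 1: f(0) = 8 * 2 * (-6) * (-1) * (-5) * (-7) = 3360
Step 2: log|f(0)| = log|-8| + log|-2| + log|6| + log|1| + log|5| + log|7| = 8.1197
Step 3: Zeros inside |z| < 4: -2, 1
Step 4: Jensen sum = log(4/2) + log(4/1) = 2.0794
Step 5: n(R) = number of terms in the Jensen sum = count of zeros inside |z| < 4 = 2

2


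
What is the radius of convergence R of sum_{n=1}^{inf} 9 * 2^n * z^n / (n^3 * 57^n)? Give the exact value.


Step 1: General term a_n = 9 * 2^n / (n^3 * 57^n)
Step 2: By the root test, |a_n|^(1/n) = 9^(1/n) * 2 / (n^(3/n) * 57) -> 2/57 as n -> infinity (since 9^(1/n) -> 1 and n^(3/n) -> 1)
Step 3: R = 1/lim|a_n|^(1/n) = 57/2

57/2


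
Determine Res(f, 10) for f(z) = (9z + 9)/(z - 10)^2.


Step 1: Pole of order 2 at z = 10
Step 2: Res = lim d/dz [(z - 10)^2 * f(z)] as z -> 10
Step 3: (z - 10)^2 * f(z) = 9z + 9
Step 4: d/dz[9z + 9] = 9

9


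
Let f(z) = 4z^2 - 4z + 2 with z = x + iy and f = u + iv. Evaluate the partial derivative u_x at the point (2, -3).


Step 1: f(z) = 4(x+iy)^2 - 4(x+iy) + 2
Step 2: u = 4(x^2 - y^2) - 4x + 2
Step 3: u_x = 8x - 4
Step 4: At (2, -3): u_x = 16 - 4 = 12

12


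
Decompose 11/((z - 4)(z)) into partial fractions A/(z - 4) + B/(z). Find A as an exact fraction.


Step 1: Multiply both sides by (z - 4) and set z = 4
Step 2: A = 11 / (4 - 0)
Step 3: A = 11 / 4
Step 4: A = 11/4

11/4


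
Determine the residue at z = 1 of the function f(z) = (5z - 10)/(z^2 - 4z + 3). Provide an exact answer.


Step 1: Q(z) = z^2 - 4z + 3 = (z - 1)(z - 3)
Step 2: Q'(z) = 2z - 4
Step 3: Q'(1) = -2, P(1) = -5
Step 4: Res = P(1)/Q'(1) = -5/(-2) = 5/2

5/2


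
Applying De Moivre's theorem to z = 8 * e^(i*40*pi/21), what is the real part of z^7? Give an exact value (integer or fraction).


Step 1: By De Moivre's theorem, z^7 = 8^7 * e^(i*7*40*pi/21) = 2097152 * (cos(40*pi/3) + i*sin(40*pi/3))
Step 2: |z|^7 = 8^7 = 2097152
Step 3: Reduce the angle mod 2*pi: 40*pi/3 - 12*pi = 4*pi/3
Step 4: cos(4*pi/3) = -1/2
Step 5: Re(z^7) = 2097152 * (-1/2) = -1048576

-1048576


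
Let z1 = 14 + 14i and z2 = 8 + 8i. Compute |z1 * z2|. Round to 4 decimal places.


Step 1: |z1| = sqrt(14^2 + 14^2) = sqrt(392)
Step 2: |z2| = sqrt(8^2 + 8^2) = sqrt(128)
Step 3: |z1*z2| = |z1|*|z2| = sqrt(392) * sqrt(128) = sqrt(392 * 128) = sqrt(50176)
Step 4: = 224.0

224.0


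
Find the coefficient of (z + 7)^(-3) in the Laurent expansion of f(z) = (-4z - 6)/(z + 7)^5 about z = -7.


Step 1: Write the numerator in powers of (z + 7): -4z - 6 = -4(z + 7) + (-4*(-7) - 6) = -4(z + 7) + 22
Step 2: Divide by (z + 7)^5: f(z) = 22(z + 7)^(-5) - 4(z + 7)^(-4)
Step 3: This finite sum is the Laurent series of f about z = -7.
Step 4: Only the powers -5 and -4 appear, so the coefficient of (z + 7)^(-3) = 0

0


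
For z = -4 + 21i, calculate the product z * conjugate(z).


Step 1: conj(z) = -4 - 21i
Step 2: z * conj(z) = (-4)^2 + 21^2
Step 3: = 16 + 441 = 457

457


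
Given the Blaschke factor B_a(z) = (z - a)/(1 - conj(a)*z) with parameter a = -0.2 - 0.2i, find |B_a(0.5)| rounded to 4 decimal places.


Step 1: Numerator z0 - a = 0.5 - (-0.2 - 0.2i) = 0.7 + 0.2i
Step 2: Denominator 1 - conj(a)*z0 = 1 - (-0.2 + 0.2i)*0.5 = 1.1 - 0.1i
Step 3: |z0 - a|^2 = 0.7^2 + 0.2^2 = 0.53; |1 - conj(a)*z0|^2 = 1.1^2 + (-0.1)^2 = 1.22
Step 4: |B_a(0.5)| = sqrt(0.53 / 1.22) = sqrt(0.434426)
Step 5: = 0.6591

0.6591


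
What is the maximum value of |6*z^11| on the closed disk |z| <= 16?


Step 1: On |z| = 16, |f(z)| = 6 * |z|^11 = 6 * 16^11
Step 2: By maximum modulus principle, maximum is on boundary.
Step 3: Maximum = 6 * 17592186044416 = 105553116266496

105553116266496
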